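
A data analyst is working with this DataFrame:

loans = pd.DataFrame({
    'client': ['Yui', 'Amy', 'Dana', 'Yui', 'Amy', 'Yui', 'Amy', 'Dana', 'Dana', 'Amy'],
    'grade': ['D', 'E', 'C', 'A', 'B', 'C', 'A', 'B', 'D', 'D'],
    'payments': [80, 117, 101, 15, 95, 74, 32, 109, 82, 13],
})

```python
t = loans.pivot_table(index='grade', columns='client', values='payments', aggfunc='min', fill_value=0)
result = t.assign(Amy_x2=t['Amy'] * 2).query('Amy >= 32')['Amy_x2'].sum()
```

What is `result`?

488

pivot: rows=grade, cols=client, min(payments):
client  Amy  Dana  Yui
grade                 
A        32     0   15
B        95   109    0
C         0   101   74
D        13    82   80
E       117     0    0
add column Amy_x2 = t['Amy'] * 2:
client  Amy  Dana  Yui  Amy_x2
grade                         
A        32     0   15      64
B        95   109    0     190
C         0   101   74       0
D        13    82   80      26
E       117     0    0     234
filter rows where Amy >= 32:
client  Amy  Dana  Yui  Amy_x2
grade                         
A        32     0   15      64
B        95   109    0     190
E       117     0    0     234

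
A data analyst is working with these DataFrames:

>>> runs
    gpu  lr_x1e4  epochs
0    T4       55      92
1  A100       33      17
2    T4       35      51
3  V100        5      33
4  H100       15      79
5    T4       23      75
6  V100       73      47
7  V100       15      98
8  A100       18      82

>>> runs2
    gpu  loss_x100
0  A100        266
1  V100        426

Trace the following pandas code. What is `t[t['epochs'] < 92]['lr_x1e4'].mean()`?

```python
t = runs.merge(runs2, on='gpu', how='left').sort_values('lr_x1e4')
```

28.8571428571

merge on 'gpu' (how='left') → 9 rows:
    gpu  lr_x1e4  epochs  loss_x100
0    T4       55      92        NaN
1  A100       33      17      266.0
2    T4       35      51        NaN
3  V100        5      33      426.0
4  H100       15      79        NaN
5    T4       23      75        NaN
6  V100       73      47      426.0
7  V100       15      98      426.0
8  A100       18      82      266.0
sort by lr_x1e4:
    gpu  lr_x1e4  epochs  loss_x100
3  V100        5      33      426.0
4  H100       15      79        NaN
7  V100       15      98      426.0
8  A100       18      82      266.0
5    T4       23      75        NaN
1  A100       33      17      266.0
2    T4       35      51        NaN
0    T4       55      92        NaN
6  V100       73      47      426.0
filter rows where epochs < 92:
    gpu  lr_x1e4  epochs  loss_x100
3  V100        5      33      426.0
4  H100       15      79        NaN
8  A100       18      82      266.0
5    T4       23      75        NaN
1  A100       33      17      266.0
2    T4       35      51        NaN
6  V100       73      47      426.0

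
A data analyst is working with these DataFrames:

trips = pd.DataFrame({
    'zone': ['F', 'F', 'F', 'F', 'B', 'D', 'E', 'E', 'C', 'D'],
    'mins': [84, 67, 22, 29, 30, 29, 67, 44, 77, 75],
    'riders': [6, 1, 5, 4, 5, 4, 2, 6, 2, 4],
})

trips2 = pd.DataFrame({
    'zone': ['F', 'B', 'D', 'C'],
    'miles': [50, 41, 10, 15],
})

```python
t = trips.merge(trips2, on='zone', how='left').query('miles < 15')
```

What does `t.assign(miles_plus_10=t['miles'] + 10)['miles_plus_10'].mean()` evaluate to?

merge on 'zone' (how='left') → 10 rows:
  zone  mins  riders  miles
0    F    84       6   50.0
1    F    67       1   50.0
2    F    22       5   50.0
3    F    29       4   50.0
4    B    30       5   41.0
5    D    29       4   10.0
6    E    67       2    NaN
7    E    44       6    NaN
8    C    77       2   15.0
9    D    75       4   10.0
filter rows where miles < 15:
  zone  mins  riders  miles
5    D    29       4   10.0
9    D    75       4   10.0
add column miles_plus_10 = t['miles'] + 10:
  zone  mins  riders  miles  miles_plus_10
5    D    29       4   10.0           20.0
9    D    75       4   10.0           20.0
mean of column 'miles_plus_10' → 20.0

20.0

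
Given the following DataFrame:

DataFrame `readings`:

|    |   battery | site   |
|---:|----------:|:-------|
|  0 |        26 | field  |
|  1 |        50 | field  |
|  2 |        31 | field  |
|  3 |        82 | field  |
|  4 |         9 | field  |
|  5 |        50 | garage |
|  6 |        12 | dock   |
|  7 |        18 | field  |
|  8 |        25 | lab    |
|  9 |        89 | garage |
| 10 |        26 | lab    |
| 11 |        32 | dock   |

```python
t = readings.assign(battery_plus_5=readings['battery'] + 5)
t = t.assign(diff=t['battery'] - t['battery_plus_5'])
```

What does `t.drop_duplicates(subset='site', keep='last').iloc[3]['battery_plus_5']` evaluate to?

add column battery_plus_5 = readings['battery'] + 5:
    battery    site  battery_plus_5
0        26   field              31
1        50   field              55
2        31   field              36
3        82   field              87
4         9   field              14
5        50  garage              55
6        12    dock              17
7        18   field              23
8        25     lab              30
9        89  garage              94
10       26     lab              31
11       32    dock              37
add column diff = t['battery'] - t['battery_plus_5']:
    battery    site  battery_plus_5  diff
0        26   field              31    -5
1        50   field              55    -5
2        31   field              36    -5
3        82   field              87    -5
4         9   field              14    -5
5        50  garage              55    -5
6        12    dock              17    -5
7        18   field              23    -5
8        25     lab              30    -5
9        89  garage              94    -5
10       26     lab              31    -5
11       32    dock              37    -5
drop duplicate site (keep=last):
    battery    site  battery_plus_5  diff
7        18   field              23    -5
9        89  garage              94    -5
10       26     lab              31    -5
11       32    dock              37    -5
The value at position 3, column 'battery_plus_5' is 37.

37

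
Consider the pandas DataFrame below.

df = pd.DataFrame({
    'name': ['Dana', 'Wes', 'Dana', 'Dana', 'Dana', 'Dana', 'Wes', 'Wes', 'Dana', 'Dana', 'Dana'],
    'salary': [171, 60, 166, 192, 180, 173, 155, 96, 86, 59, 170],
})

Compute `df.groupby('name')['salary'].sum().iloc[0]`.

1197

group by name, sum of salary:
name
Dana    1197
Wes      311
Name: salary, dtype: int64
So iloc[0] = 1197.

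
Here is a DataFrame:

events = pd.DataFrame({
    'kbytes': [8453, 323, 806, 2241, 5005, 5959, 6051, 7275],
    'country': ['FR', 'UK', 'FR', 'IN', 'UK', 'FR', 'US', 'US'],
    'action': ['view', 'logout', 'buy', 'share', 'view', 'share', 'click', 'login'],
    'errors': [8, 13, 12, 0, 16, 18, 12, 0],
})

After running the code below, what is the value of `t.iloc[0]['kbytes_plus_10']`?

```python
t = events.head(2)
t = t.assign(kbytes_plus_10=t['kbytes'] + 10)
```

8463

take first 2 rows:
   kbytes country  action  errors
0    8453      FR    view       8
1     323      UK  logout      13
add column kbytes_plus_10 = t['kbytes'] + 10:
   kbytes country  action  errors  kbytes_plus_10
0    8453      FR    view       8            8463
1     323      UK  logout      13             333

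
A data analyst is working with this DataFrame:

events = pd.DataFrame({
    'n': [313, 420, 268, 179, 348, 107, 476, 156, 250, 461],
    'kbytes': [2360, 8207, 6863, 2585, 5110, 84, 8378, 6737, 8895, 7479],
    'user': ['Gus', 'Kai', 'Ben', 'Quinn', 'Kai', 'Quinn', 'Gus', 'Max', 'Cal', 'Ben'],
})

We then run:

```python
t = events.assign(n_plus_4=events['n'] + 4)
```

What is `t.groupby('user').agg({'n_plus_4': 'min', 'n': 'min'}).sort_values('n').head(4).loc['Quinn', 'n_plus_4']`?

111

add column n_plus_4 = events['n'] + 4:
     n  kbytes   user  n_plus_4
0  313    2360    Gus       317
1  420    8207    Kai       424
2  268    6863    Ben       272
3  179    2585  Quinn       183
4  348    5110    Kai       352
5  107      84  Quinn       111
6  476    8378    Gus       480
7  156    6737    Max       160
8  250    8895    Cal       254
9  461    7479    Ben       465
group by user: min(n_plus_4), min(n):
       n_plus_4    n
user                
Ben         272  268
Cal         254  250
Gus         317  313
Kai         352  348
Max         160  156
Quinn       111  107
sort by n:
       n_plus_4    n
user                
Quinn       111  107
Max         160  156
Cal         254  250
Ben         272  268
Gus         317  313
Kai         352  348
take first 4 rows:
       n_plus_4    n
user                
Quinn       111  107
Max         160  156
Cal         254  250
Ben         272  268
Taking the value at row 'Quinn', column 'n_plus_4' gives 111.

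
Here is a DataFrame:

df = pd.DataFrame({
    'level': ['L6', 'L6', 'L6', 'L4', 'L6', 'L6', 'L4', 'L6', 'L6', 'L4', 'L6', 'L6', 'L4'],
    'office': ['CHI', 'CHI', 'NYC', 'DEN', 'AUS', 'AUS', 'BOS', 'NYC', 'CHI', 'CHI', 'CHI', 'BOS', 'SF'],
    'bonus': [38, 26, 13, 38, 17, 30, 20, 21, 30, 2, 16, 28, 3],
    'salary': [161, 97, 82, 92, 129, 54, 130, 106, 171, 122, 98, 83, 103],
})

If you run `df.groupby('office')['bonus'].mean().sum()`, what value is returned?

group by office, mean of bonus:
office
AUS    23.5
BOS    24.0
CHI    22.4
DEN    38.0
NYC    17.0
SF      3.0
Name: bonus, dtype: float64

127.9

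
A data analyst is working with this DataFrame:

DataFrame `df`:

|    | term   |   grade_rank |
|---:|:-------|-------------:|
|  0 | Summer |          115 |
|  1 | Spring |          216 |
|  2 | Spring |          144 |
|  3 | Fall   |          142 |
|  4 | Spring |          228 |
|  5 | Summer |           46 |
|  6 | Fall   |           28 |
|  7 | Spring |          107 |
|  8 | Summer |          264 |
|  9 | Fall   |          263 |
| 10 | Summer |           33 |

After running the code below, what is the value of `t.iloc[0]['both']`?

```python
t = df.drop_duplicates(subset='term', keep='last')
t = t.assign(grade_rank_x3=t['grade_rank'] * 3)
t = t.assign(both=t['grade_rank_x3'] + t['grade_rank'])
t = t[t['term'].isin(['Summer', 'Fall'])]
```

drop duplicate term (keep=last):
      term  grade_rank
7   Spring         107
9     Fall         263
10  Summer          33
add column grade_rank_x3 = t['grade_rank'] * 3:
      term  grade_rank  grade_rank_x3
7   Spring         107            321
9     Fall         263            789
10  Summer          33             99
add column both = t['grade_rank_x3'] + t['grade_rank']:
      term  grade_rank  grade_rank_x3  both
7   Spring         107            321   428
9     Fall         263            789  1052
10  Summer          33             99   132
filter rows where term in ['Summer', 'Fall']:
      term  grade_rank  grade_rank_x3  both
9     Fall         263            789  1052
10  Summer          33             99   132

1052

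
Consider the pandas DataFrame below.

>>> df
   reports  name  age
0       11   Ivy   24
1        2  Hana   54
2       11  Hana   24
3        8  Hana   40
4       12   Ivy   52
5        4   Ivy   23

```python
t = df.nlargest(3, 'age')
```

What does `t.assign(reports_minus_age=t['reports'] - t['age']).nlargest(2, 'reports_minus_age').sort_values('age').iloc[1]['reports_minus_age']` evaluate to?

take 3 rows with largest age:
   reports  name  age
1        2  Hana   54
4       12   Ivy   52
3        8  Hana   40
add column reports_minus_age = t['reports'] - t['age']:
   reports  name  age  reports_minus_age
1        2  Hana   54                -52
4       12   Ivy   52                -40
3        8  Hana   40                -32
take 2 rows with largest reports_minus_age:
   reports  name  age  reports_minus_age
3        8  Hana   40                -32
4       12   Ivy   52                -40
sort by age:
   reports  name  age  reports_minus_age
3        8  Hana   40                -32
4       12   Ivy   52                -40

-40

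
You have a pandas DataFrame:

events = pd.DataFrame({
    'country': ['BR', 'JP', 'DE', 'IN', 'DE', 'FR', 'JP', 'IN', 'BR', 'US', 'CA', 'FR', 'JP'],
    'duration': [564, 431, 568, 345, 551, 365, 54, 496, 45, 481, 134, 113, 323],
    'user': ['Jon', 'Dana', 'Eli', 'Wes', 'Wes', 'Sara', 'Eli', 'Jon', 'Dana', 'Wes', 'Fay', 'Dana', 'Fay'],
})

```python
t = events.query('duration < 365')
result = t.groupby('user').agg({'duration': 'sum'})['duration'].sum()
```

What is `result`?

1014

filter rows where duration < 365:
   country  duration  user
3       IN       345   Wes
6       JP        54   Eli
8       BR        45  Dana
10      CA       134   Fay
11      FR       113  Dana
12      JP       323   Fay
group by user, sum of duration:
      duration
user          
Dana       158
Eli         54
Fay        457
Wes        345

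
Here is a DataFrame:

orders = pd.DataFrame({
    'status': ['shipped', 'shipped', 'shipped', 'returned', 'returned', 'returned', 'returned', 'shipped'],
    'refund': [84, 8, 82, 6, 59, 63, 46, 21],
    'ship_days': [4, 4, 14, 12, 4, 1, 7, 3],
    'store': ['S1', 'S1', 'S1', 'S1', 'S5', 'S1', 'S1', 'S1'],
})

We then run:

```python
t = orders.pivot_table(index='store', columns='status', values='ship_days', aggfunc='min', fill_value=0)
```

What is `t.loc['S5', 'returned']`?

4

pivot: rows=store, cols=status, min(ship_days):
status  returned  shipped
store                    
S1             1        3
S5             4        0
Reading off the value at row 'S5', column 'returned', we get 4.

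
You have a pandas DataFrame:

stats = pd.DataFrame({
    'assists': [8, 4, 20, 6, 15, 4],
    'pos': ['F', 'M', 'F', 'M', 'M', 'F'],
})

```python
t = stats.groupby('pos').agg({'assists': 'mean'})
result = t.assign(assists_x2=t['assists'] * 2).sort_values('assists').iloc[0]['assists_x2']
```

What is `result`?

group by pos, mean of assists:
       assists
pos           
F    10.666667
M     8.333333
add column assists_x2 = t['assists'] * 2:
       assists  assists_x2
pos                       
F    10.666667   21.333333
M     8.333333   16.666667
sort by assists:
       assists  assists_x2
pos                       
M     8.333333   16.666667
F    10.666667   21.333333

16.6666666667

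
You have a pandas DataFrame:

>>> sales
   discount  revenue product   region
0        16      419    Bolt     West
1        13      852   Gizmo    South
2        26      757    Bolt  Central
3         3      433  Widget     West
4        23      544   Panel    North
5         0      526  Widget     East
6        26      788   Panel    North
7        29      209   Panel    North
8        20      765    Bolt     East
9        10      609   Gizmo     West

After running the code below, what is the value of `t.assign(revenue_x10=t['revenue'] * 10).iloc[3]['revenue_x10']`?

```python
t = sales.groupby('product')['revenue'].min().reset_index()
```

group by product, min of revenue:
product
Bolt      419
Gizmo     609
Panel     209
Widget    433
Name: revenue, dtype: int64
reset_index():
  product  revenue
0    Bolt      419
1   Gizmo      609
2   Panel      209
3  Widget      433
add column revenue_x10 = t['revenue'] * 10:
  product  revenue  revenue_x10
0    Bolt      419         4190
1   Gizmo      609         6090
2   Panel      209         2090
3  Widget      433         4330
Reading off the value at position 3, column 'revenue_x10', we get 4330.

4330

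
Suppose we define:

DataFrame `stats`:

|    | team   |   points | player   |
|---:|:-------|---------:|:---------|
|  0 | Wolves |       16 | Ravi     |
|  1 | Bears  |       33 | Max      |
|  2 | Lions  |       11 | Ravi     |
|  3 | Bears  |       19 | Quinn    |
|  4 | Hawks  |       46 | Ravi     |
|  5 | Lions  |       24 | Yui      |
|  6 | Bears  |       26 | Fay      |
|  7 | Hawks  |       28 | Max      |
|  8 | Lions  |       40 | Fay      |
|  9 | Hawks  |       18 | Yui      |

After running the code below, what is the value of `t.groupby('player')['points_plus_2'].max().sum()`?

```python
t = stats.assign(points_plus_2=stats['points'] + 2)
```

add column points_plus_2 = stats['points'] + 2:
     team  points player  points_plus_2
0  Wolves      16   Ravi             18
1   Bears      33    Max             35
2   Lions      11   Ravi             13
3   Bears      19  Quinn             21
4   Hawks      46   Ravi             48
5   Lions      24    Yui             26
6   Bears      26    Fay             28
7   Hawks      28    Max             30
8   Lions      40    Fay             42
9   Hawks      18    Yui             20
group by player, max of points_plus_2:
player
Fay      42
Max      35
Quinn    21
Ravi     48
Yui      26
Name: points_plus_2, dtype: int64
Then the sum of the resulting series: 172

172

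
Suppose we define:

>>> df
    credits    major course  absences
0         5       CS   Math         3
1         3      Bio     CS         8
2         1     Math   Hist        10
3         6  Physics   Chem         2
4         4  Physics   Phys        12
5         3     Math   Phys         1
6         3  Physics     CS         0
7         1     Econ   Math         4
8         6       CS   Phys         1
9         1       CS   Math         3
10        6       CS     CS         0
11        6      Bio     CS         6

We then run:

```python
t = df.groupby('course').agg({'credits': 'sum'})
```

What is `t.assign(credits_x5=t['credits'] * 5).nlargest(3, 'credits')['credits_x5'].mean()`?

63.3333333333

group by course, sum of credits:
        credits
course         
CS           18
Chem          6
Hist          1
Math          7
Phys         13
add column credits_x5 = t['credits'] * 5:
        credits  credits_x5
course                     
CS           18          90
Chem          6          30
Hist          1           5
Math          7          35
Phys         13          65
take 3 rows with largest credits:
        credits  credits_x5
course                     
CS           18          90
Phys         13          65
Math          7          35
So mean() = 63.3333333333.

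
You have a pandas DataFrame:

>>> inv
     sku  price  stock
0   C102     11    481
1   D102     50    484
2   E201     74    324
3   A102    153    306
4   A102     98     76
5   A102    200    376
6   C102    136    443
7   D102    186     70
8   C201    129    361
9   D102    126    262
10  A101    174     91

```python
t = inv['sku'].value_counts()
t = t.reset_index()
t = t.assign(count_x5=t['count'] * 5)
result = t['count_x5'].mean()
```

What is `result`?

9.16666666667

value_counts of sku:
sku
D102    3
A102    3
C102    2
E201    1
C201    1
A101    1
Name: count, dtype: int64
reset_index():
    sku  count
0  D102      3
1  A102      3
2  C102      2
3  E201      1
4  C201      1
5  A101      1
add column count_x5 = t['count'] * 5:
    sku  count  count_x5
0  D102      3        15
1  A102      3        15
2  C102      2        10
3  E201      1         5
4  C201      1         5
5  A101      1         5
Then the mean of column 'count_x5': 9.16666666667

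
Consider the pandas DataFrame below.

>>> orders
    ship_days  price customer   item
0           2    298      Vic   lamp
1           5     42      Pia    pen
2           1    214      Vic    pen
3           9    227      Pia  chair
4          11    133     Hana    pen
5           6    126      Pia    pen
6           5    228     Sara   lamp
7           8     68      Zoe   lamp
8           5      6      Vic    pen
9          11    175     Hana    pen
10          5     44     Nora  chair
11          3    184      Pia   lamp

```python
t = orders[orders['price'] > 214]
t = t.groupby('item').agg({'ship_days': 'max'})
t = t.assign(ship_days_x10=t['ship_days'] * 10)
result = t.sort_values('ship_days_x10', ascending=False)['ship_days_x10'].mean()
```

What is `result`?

70.0

filter rows where price > 214:
   ship_days  price customer   item
0          2    298      Vic   lamp
3          9    227      Pia  chair
6          5    228     Sara   lamp
group by item, max of ship_days:
       ship_days
item            
chair          9
lamp           5
add column ship_days_x10 = t['ship_days'] * 10:
       ship_days  ship_days_x10
item                           
chair          9             90
lamp           5             50
sort by ship_days_x10 descending:
       ship_days  ship_days_x10
item                           
chair          9             90
lamp           5             50
The mean of column 'ship_days_x10' is 70.0.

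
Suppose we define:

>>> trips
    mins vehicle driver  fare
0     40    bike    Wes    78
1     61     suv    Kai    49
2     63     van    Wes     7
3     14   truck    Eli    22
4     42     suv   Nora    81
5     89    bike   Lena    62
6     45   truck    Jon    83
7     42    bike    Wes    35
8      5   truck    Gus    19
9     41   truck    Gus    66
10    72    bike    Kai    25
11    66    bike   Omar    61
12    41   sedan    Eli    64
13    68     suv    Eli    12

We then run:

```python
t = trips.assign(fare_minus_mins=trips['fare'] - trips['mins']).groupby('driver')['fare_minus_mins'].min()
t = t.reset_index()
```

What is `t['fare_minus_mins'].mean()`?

-12.5

add column fare_minus_mins = trips['fare'] - trips['mins']:
    mins vehicle driver  fare  fare_minus_mins
0     40    bike    Wes    78               38
1     61     suv    Kai    49              -12
2     63     van    Wes     7              -56
3     14   truck    Eli    22                8
4     42     suv   Nora    81               39
5     89    bike   Lena    62              -27
6     45   truck    Jon    83               38
7     42    bike    Wes    35               -7
8      5   truck    Gus    19               14
9     41   truck    Gus    66               25
10    72    bike    Kai    25              -47
11    66    bike   Omar    61               -5
12    41   sedan    Eli    64               23
13    68     suv    Eli    12              -56
group by driver, min of fare_minus_mins:
driver
Eli    -56
Gus     14
Jon     38
Kai    -47
Lena   -27
Nora    39
Omar    -5
Wes    -56
Name: fare_minus_mins, dtype: int64
reset_index():
  driver  fare_minus_mins
0    Eli              -56
1    Gus               14
2    Jon               38
3    Kai              -47
4   Lena              -27
5   Nora               39
6   Omar               -5
7    Wes              -56
The mean of column 'fare_minus_mins' is -12.5.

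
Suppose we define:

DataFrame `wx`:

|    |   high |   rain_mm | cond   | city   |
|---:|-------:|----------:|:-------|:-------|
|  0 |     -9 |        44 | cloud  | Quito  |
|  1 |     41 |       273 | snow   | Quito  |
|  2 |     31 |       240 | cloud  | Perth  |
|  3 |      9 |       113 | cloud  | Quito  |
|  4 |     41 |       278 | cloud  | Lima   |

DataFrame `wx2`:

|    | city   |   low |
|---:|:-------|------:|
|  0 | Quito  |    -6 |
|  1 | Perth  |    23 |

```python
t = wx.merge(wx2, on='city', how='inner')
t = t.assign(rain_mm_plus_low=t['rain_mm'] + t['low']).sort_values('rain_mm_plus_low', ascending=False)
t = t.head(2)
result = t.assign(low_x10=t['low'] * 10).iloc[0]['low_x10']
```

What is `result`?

-60

merge on 'city' (how='inner') → 4 rows:
   high  rain_mm   cond   city  low
0    -9       44  cloud  Quito   -6
1    41      273   snow  Quito   -6
2    31      240  cloud  Perth   23
3     9      113  cloud  Quito   -6
add column rain_mm_plus_low = t['rain_mm'] + t['low']:
   high  rain_mm   cond   city  low  rain_mm_plus_low
0    -9       44  cloud  Quito   -6                38
1    41      273   snow  Quito   -6               267
2    31      240  cloud  Perth   23               263
3     9      113  cloud  Quito   -6               107
sort by rain_mm_plus_low descending:
   high  rain_mm   cond   city  low  rain_mm_plus_low
1    41      273   snow  Quito   -6               267
2    31      240  cloud  Perth   23               263
3     9      113  cloud  Quito   -6               107
0    -9       44  cloud  Quito   -6                38
take first 2 rows:
   high  rain_mm   cond   city  low  rain_mm_plus_low
1    41      273   snow  Quito   -6               267
2    31      240  cloud  Perth   23               263
add column low_x10 = t['low'] * 10:
   high  rain_mm   cond   city  low  rain_mm_plus_low  low_x10
1    41      273   snow  Quito   -6               267      -60
2    31      240  cloud  Perth   23               263      230
Reading off the value at position 0, column 'low_x10', we get -60.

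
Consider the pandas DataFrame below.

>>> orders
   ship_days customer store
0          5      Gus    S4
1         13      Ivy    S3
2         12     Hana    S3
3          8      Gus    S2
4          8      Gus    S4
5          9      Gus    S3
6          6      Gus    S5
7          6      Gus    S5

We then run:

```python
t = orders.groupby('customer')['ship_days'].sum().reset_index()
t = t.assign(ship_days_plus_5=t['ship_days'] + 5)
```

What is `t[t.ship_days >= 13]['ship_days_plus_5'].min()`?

group by customer, sum of ship_days:
customer
Gus     42
Hana    12
Ivy     13
Name: ship_days, dtype: int64
reset_index():
  customer  ship_days
0      Gus         42
1     Hana         12
2      Ivy         13
add column ship_days_plus_5 = t['ship_days'] + 5:
  customer  ship_days  ship_days_plus_5
0      Gus         42                47
1     Hana         12                17
2      Ivy         13                18
filter rows where ship_days >= 13:
  customer  ship_days  ship_days_plus_5
0      Gus         42                47
2      Ivy         13                18
Then the min of column 'ship_days_plus_5': 18

18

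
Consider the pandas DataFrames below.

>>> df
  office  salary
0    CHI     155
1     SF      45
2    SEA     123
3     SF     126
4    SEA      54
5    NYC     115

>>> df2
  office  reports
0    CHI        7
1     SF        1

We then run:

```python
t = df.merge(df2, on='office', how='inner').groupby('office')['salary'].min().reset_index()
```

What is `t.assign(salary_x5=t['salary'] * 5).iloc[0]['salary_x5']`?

merge on 'office' (how='inner') → 3 rows:
  office  salary  reports
0    CHI     155        7
1     SF      45        1
2     SF     126        1
group by office, min of salary:
office
CHI    155
SF      45
Name: salary, dtype: int64
reset_index():
  office  salary
0    CHI     155
1     SF      45
add column salary_x5 = t['salary'] * 5:
  office  salary  salary_x5
0    CHI     155        775
1     SF      45        225
Hence 775.

775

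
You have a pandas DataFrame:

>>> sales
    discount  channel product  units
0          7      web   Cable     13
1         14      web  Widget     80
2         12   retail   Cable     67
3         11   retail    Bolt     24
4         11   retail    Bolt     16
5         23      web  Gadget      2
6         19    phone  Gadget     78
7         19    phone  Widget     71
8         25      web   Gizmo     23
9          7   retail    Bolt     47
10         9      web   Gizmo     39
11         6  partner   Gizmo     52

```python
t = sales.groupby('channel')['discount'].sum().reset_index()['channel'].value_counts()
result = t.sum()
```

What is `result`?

4

group by channel, sum of discount:
channel
partner     6
phone      38
retail     41
web        78
Name: discount, dtype: int64
reset_index():
   channel  discount
0  partner         6
1    phone        38
2   retail        41
3      web        78
value_counts of channel:
channel
partner    1
phone      1
retail     1
web        1
Name: count, dtype: int64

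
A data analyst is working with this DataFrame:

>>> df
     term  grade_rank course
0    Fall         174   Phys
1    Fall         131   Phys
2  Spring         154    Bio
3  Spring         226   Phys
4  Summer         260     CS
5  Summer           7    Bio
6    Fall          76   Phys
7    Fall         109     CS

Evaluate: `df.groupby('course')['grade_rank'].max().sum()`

640

group by course, max of grade_rank:
course
Bio     154
CS      260
Phys    226
Name: grade_rank, dtype: int64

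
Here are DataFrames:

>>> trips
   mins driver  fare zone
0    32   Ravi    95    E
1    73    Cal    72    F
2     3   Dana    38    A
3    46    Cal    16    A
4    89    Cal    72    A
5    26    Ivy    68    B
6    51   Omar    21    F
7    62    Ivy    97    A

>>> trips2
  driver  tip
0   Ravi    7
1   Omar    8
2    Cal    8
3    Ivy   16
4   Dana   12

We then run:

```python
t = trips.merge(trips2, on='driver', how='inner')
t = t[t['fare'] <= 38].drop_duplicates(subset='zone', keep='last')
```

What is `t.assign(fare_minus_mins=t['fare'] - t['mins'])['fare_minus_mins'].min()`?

-30

merge on 'driver' (how='inner') → 8 rows:
   mins driver  fare zone  tip
0    32   Ravi    95    E    7
1    73    Cal    72    F    8
2     3   Dana    38    A   12
3    46    Cal    16    A    8
4    89    Cal    72    A    8
5    26    Ivy    68    B   16
6    51   Omar    21    F    8
7    62    Ivy    97    A   16
filter rows where fare <= 38:
   mins driver  fare zone  tip
2     3   Dana    38    A   12
3    46    Cal    16    A    8
6    51   Omar    21    F    8
drop duplicate zone (keep=last):
   mins driver  fare zone  tip
3    46    Cal    16    A    8
6    51   Omar    21    F    8
add column fare_minus_mins = t['fare'] - t['mins']:
   mins driver  fare zone  tip  fare_minus_mins
3    46    Cal    16    A    8              -30
6    51   Omar    21    F    8              -30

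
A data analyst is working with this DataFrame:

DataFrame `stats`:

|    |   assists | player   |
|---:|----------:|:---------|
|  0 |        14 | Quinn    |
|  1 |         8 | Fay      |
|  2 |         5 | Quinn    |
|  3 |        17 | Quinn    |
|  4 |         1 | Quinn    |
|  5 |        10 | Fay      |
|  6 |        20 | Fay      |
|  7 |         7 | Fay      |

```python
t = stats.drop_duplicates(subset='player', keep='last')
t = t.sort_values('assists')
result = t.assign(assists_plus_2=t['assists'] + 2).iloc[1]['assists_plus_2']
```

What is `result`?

9

drop duplicate player (keep=last):
   assists player
4        1  Quinn
7        7    Fay
sort by assists:
   assists player
4        1  Quinn
7        7    Fay
add column assists_plus_2 = t['assists'] + 2:
   assists player  assists_plus_2
4        1  Quinn               3
7        7    Fay               9
Then the value at position 1, column 'assists_plus_2': 9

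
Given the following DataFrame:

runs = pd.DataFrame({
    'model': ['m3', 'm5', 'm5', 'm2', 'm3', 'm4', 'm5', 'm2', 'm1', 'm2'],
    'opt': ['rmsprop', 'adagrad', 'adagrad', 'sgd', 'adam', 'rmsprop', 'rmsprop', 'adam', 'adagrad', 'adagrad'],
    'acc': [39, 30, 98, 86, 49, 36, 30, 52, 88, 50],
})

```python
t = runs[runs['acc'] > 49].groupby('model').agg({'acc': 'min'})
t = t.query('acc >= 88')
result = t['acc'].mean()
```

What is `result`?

filter rows where acc > 49:
  model      opt  acc
2    m5  adagrad   98
3    m2      sgd   86
7    m2     adam   52
8    m1  adagrad   88
9    m2  adagrad   50
group by model, min of acc:
       acc
model     
m1      88
m2      50
m5      98
filter rows where acc >= 88:
       acc
model     
m1      88
m5      98

93.0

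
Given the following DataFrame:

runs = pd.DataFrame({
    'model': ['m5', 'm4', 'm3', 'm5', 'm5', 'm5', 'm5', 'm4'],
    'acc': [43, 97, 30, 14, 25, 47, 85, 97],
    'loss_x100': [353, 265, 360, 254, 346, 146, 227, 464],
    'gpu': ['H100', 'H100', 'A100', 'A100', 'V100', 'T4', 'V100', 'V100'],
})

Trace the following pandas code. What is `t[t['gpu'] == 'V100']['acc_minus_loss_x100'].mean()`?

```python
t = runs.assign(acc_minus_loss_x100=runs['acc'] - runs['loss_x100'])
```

add column acc_minus_loss_x100 = runs['acc'] - runs['loss_x100']:
  model  acc  loss_x100   gpu  acc_minus_loss_x100
0    m5   43        353  H100                 -310
1    m4   97        265  H100                 -168
2    m3   30        360  A100                 -330
3    m5   14        254  A100                 -240
4    m5   25        346  V100                 -321
5    m5   47        146    T4                  -99
6    m5   85        227  V100                 -142
7    m4   97        464  V100                 -367
filter rows where gpu == 'V100':
  model  acc  loss_x100   gpu  acc_minus_loss_x100
4    m5   25        346  V100                 -321
6    m5   85        227  V100                 -142
7    m4   97        464  V100                 -367
Finally, mean of column 'acc_minus_loss_x100' = -276.666666667.

-276.666666667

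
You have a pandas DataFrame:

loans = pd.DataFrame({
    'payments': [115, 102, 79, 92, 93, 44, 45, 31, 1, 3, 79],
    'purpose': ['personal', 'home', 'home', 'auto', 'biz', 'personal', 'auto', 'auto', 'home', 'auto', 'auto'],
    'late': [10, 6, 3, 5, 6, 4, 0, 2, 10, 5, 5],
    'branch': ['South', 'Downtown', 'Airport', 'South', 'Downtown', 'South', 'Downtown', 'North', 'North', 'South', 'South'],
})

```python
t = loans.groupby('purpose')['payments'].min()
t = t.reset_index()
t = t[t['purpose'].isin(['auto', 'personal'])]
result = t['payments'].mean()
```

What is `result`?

23.5

group by purpose, min of payments:
purpose
auto         3
biz         93
home         1
personal    44
Name: payments, dtype: int64
reset_index():
    purpose  payments
0      auto         3
1       biz        93
2      home         1
3  personal        44
filter rows where purpose in ['auto', 'personal']:
    purpose  payments
0      auto         3
3  personal        44
Finally, mean of column 'payments' = 23.5.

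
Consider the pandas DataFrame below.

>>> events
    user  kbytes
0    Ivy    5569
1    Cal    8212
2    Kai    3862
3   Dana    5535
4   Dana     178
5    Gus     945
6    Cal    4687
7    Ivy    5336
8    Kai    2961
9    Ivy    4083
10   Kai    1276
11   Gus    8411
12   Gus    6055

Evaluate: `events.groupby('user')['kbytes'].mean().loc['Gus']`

group by user, mean of kbytes:
user
Cal     6449.500000
Dana    2856.500000
Gus     5137.000000
Ivy     4996.000000
Kai     2699.666667
Name: kbytes, dtype: float64
value at index 'Gus' → 5137.0

5137.0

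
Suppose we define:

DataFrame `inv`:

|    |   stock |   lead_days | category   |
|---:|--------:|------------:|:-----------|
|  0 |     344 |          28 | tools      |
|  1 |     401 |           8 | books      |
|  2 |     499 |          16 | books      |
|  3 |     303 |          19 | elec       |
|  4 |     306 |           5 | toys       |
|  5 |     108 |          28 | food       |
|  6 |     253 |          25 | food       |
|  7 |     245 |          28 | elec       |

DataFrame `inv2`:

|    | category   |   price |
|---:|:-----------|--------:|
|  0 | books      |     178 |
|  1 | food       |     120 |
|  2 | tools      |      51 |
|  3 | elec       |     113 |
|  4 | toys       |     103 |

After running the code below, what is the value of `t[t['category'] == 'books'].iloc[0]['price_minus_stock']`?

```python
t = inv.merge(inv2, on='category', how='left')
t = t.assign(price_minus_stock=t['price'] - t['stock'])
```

merge on 'category' (how='left') → 8 rows:
   stock  lead_days category  price
0    344         28    tools     51
1    401          8    books    178
2    499         16    books    178
3    303         19     elec    113
4    306          5     toys    103
5    108         28     food    120
6    253         25     food    120
7    245         28     elec    113
add column price_minus_stock = t['price'] - t['stock']:
   stock  lead_days category  price  price_minus_stock
0    344         28    tools     51               -293
1    401          8    books    178               -223
2    499         16    books    178               -321
3    303         19     elec    113               -190
4    306          5     toys    103               -203
5    108         28     food    120                 12
6    253         25     food    120               -133
7    245         28     elec    113               -132
filter rows where category == 'books':
   stock  lead_days category  price  price_minus_stock
1    401          8    books    178               -223
2    499         16    books    178               -321

-223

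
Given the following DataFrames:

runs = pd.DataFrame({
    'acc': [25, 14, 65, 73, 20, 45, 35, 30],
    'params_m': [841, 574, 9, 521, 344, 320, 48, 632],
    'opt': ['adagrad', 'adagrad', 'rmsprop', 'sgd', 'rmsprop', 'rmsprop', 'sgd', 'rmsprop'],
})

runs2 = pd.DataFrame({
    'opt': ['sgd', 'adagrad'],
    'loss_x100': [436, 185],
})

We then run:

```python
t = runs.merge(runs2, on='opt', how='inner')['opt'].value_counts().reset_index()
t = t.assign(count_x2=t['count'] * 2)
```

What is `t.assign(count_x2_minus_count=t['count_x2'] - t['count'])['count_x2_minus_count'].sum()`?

4

merge on 'opt' (how='inner') → 4 rows:
   acc  params_m      opt  loss_x100
0   25       841  adagrad        185
1   14       574  adagrad        185
2   73       521      sgd        436
3   35        48      sgd        436
value_counts of opt:
opt
adagrad    2
sgd        2
Name: count, dtype: int64
reset_index():
       opt  count
0  adagrad      2
1      sgd      2
add column count_x2 = t['count'] * 2:
       opt  count  count_x2
0  adagrad      2         4
1      sgd      2         4
add column count_x2_minus_count = t['count_x2'] - t['count']:
       opt  count  count_x2  count_x2_minus_count
0  adagrad      2         4                     2
1      sgd      2         4                     2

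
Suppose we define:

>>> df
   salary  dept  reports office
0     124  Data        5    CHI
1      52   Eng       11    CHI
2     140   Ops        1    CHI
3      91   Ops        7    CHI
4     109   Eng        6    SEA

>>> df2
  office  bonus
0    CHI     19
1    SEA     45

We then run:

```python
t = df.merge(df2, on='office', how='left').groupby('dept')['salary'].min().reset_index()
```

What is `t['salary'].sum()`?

merge on 'office' (how='left') → 5 rows:
   salary  dept  reports office  bonus
0     124  Data        5    CHI     19
1      52   Eng       11    CHI     19
2     140   Ops        1    CHI     19
3      91   Ops        7    CHI     19
4     109   Eng        6    SEA     45
group by dept, min of salary:
dept
Data    124
Eng      52
Ops      91
Name: salary, dtype: int64
reset_index():
   dept  salary
0  Data     124
1   Eng      52
2   Ops      91
Reading off the sum of column 'salary', we get 267.

267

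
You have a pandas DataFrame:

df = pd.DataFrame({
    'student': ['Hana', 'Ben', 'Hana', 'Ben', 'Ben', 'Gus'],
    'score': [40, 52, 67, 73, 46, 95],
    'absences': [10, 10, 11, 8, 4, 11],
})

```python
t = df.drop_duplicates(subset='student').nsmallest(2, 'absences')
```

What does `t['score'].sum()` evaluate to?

drop duplicate student (keep=first):
  student  score  absences
0    Hana     40        10
1     Ben     52        10
5     Gus     95        11
take 2 rows with smallest absences:
  student  score  absences
0    Hana     40        10
1     Ben     52        10
sum of column 'score' → 92

92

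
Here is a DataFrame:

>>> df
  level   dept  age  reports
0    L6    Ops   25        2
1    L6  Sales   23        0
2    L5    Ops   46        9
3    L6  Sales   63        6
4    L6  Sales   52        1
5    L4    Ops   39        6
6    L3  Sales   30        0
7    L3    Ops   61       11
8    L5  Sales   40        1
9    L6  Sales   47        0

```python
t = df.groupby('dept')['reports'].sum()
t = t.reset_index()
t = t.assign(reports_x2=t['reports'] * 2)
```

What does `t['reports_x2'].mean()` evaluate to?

36.0

group by dept, sum of reports:
dept
Ops      28
Sales     8
Name: reports, dtype: int64
reset_index():
    dept  reports
0    Ops       28
1  Sales        8
add column reports_x2 = t['reports'] * 2:
    dept  reports  reports_x2
0    Ops       28          56
1  Sales        8          16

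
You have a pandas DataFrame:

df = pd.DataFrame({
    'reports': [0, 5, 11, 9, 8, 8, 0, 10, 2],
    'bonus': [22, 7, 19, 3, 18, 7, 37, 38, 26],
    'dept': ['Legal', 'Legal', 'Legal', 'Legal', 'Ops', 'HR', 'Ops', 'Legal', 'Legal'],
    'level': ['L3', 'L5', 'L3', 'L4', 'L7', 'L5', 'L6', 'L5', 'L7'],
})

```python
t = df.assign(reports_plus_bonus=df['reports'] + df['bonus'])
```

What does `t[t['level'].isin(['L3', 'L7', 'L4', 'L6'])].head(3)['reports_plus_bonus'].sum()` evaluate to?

64

add column reports_plus_bonus = df['reports'] + df['bonus']:
   reports  bonus   dept level  reports_plus_bonus
0        0     22  Legal    L3                  22
1        5      7  Legal    L5                  12
2       11     19  Legal    L3                  30
3        9      3  Legal    L4                  12
4        8     18    Ops    L7                  26
5        8      7     HR    L5                  15
6        0     37    Ops    L6                  37
7       10     38  Legal    L5                  48
8        2     26  Legal    L7                  28
filter rows where level in ['L3', 'L7', 'L4', 'L6']:
   reports  bonus   dept level  reports_plus_bonus
0        0     22  Legal    L3                  22
2       11     19  Legal    L3                  30
3        9      3  Legal    L4                  12
4        8     18    Ops    L7                  26
6        0     37    Ops    L6                  37
8        2     26  Legal    L7                  28
take first 3 rows:
   reports  bonus   dept level  reports_plus_bonus
0        0     22  Legal    L3                  22
2       11     19  Legal    L3                  30
3        9      3  Legal    L4                  12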